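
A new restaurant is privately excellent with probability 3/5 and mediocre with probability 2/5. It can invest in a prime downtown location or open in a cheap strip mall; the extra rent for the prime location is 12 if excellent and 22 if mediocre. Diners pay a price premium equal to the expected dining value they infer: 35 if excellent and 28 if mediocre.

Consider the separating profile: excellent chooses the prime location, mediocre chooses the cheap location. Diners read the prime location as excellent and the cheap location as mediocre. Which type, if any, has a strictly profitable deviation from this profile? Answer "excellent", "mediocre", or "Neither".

excellent

The prime location pays 35; the cheap location pays 28.
excellent: assigned the prime location, nets 35 − 12 = 23; deviating to the cheap location nets 28.
mediocre: assigned the cheap location, nets 28; deviating to the prime location nets 35 − 22 = 13.
The excellent type gains 5 by deviating.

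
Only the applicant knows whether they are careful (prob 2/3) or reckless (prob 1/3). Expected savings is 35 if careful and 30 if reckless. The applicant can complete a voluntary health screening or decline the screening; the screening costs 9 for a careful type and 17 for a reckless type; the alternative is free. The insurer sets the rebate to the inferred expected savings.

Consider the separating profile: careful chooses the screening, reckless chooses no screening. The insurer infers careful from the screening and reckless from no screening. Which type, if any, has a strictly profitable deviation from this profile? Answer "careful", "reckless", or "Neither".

careful

The screening pays 35; no screening pays 30.
careful: assigned the screening, nets 35 − 9 = 26; deviating to no screening nets 30.
reckless: assigned no screening, nets 30; deviating to the screening nets 35 − 17 = 18.
The careful type gains 4 by deviating.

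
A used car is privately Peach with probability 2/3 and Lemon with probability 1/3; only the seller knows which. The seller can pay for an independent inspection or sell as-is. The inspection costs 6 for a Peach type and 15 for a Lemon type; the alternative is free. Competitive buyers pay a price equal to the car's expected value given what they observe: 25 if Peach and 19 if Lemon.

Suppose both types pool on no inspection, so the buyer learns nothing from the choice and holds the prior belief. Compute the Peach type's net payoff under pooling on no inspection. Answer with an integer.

23

Pooled price = 2/3·25 + 1/3·19 = 23.
Peach pays no cost for no inspection, so net payoff = 23.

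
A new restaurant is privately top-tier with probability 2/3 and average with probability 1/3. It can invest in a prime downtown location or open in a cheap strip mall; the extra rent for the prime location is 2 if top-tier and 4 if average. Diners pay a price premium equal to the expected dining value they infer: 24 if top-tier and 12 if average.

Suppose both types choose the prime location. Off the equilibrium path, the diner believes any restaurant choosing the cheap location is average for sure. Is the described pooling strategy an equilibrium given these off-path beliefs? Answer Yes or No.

Yes

On path, the diner holds the prior and pays 2/3·24 + 1/3·12 = 20. Off path (the cheap location), believing average, it pays 12.
top-tier: the prime location nets 20 − 2 = 18; the cheap location nets 12. top-tier stays.
average: the prime location nets 20 − 4 = 16; the cheap location nets 12. average stays.
No type deviates, so pooling is sustained.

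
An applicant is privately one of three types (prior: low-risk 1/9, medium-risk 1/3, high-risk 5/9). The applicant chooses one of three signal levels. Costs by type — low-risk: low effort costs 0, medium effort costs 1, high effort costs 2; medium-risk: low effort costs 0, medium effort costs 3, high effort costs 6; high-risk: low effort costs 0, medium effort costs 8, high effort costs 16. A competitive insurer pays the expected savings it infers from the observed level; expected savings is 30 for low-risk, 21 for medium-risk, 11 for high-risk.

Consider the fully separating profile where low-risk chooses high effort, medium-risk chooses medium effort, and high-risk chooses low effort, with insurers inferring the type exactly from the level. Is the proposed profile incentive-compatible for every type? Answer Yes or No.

Separating rebates: high effort → 30, medium effort → 21, low effort → 11.
low-risk (assigned high effort): low effort: 11 − 0 = 11; medium effort: 21 − 1 = 20; high effort: 30 − 2 = 28. low-risk stays.
medium-risk (assigned medium effort): low effort: 11 − 0 = 11; medium effort: 21 − 3 = 18; high effort: 30 − 6 = 24. medium-risk prefers high effort.
high-risk (assigned low effort): low effort: 11 − 0 = 11; medium effort: 21 − 8 = 13; high effort: 30 − 16 = 14. high-risk prefers high effort.
At least one type deviates; the separating profile fails.

No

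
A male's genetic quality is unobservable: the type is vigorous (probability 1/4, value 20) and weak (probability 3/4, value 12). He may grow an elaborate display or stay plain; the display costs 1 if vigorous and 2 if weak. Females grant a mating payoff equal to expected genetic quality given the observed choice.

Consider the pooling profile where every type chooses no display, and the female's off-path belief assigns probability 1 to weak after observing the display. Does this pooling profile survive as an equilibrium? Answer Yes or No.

Yes

On path, the female holds the prior and pays 1/4·20 + 3/4·12 = 14. Off path (the display), believing weak, it pays 12.
vigorous: no display nets 14; the display nets 12 − 1 = 11. vigorous stays.
weak: no display nets 14; the display nets 12 − 2 = 10. weak stays.
No type deviates, so pooling is sustained.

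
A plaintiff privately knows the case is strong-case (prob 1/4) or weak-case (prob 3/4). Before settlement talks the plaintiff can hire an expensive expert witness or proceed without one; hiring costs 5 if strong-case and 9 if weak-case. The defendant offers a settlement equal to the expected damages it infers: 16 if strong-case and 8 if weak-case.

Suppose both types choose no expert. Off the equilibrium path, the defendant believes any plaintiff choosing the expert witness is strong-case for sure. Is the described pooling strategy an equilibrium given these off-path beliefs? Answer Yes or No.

No

On path, the defendant holds the prior and pays 1/4·16 + 3/4·8 = 10. Off path (the expert witness), believing strong-case, it pays 16.
strong-case: no expert nets 10; the expert witness nets 16 − 5 = 11. strong-case would deviate.
weak-case: no expert nets 10; the expert witness nets 16 − 9 = 7. weak-case stays.
A type deviates, so pooling fails.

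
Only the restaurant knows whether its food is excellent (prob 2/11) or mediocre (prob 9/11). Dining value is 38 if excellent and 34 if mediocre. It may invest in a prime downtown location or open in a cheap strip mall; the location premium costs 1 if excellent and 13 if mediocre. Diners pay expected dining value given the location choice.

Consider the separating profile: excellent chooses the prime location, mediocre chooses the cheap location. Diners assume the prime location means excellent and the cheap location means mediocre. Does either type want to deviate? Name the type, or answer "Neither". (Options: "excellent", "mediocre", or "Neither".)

Neither

The prime location pays 38; the cheap location pays 34.
excellent: assigned the prime location, nets 38 − 1 = 37; deviating to the cheap location nets 34.
mediocre: assigned the cheap location, nets 34; deviating to the prime location nets 38 − 13 = 25.
Both types strictly prefer their assigned action; no profitable deviation.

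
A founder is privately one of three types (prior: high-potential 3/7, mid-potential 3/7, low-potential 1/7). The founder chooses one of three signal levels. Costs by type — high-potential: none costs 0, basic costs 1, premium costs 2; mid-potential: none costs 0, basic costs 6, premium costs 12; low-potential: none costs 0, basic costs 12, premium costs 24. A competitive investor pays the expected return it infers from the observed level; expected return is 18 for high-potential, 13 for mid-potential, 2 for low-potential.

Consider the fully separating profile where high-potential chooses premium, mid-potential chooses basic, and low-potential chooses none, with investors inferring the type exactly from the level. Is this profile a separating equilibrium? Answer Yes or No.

Separating valuations: premium → 18, basic → 13, none → 2.
high-potential (assigned premium): none: 2 − 0 = 2; basic: 13 − 1 = 12; premium: 18 − 2 = 16. high-potential stays.
mid-potential (assigned basic): none: 2 − 0 = 2; basic: 13 − 6 = 7; premium: 18 − 12 = 6. mid-potential stays.
low-potential (assigned none): none: 2 − 0 = 2; basic: 13 − 12 = 1; premium: 18 − 24 = -6. low-potential stays.
Every type prefers its assigned level; separation holds.

Yes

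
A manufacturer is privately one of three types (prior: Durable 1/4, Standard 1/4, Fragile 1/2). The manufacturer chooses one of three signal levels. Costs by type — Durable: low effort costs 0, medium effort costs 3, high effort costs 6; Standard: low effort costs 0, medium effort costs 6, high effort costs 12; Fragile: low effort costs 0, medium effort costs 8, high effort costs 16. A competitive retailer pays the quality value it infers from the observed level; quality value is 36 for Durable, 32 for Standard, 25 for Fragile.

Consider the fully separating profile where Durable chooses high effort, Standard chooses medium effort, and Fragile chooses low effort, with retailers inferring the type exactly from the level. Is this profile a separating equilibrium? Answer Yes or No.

Yes

Separating prices: high effort → 36, medium effort → 32, low effort → 25.
Durable (assigned high effort): low effort: 25 − 0 = 25; medium effort: 32 − 3 = 29; high effort: 36 − 6 = 30. Durable stays.
Standard (assigned medium effort): low effort: 25 − 0 = 25; medium effort: 32 − 6 = 26; high effort: 36 − 12 = 24. Standard stays.
Fragile (assigned low effort): low effort: 25 − 0 = 25; medium effort: 32 − 8 = 24; high effort: 36 − 16 = 20. Fragile stays.
Every type prefers its assigned level; separation holds.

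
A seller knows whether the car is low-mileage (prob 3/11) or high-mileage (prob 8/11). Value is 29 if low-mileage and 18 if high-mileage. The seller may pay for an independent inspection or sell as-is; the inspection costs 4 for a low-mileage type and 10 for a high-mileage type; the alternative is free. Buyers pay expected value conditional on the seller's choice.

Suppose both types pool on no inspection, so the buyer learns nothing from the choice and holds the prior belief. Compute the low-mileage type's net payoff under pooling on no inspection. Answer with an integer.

Pooled price = 3/11·29 + 8/11·18 = 21.
low-mileage pays no cost for no inspection, so net payoff = 21.

21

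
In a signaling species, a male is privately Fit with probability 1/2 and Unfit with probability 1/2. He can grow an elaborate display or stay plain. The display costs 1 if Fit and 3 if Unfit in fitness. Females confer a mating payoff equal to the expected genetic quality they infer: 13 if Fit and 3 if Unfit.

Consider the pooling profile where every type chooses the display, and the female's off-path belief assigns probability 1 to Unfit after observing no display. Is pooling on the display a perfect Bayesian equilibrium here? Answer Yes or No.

Yes

On path, the female holds the prior and pays 1/2·13 + 1/2·3 = 8. Off path (no display), believing Unfit, it pays 3.
Fit: the display nets 8 − 1 = 7; no display nets 3. Fit stays.
Unfit: the display nets 8 − 3 = 5; no display nets 3. Unfit stays.
No type deviates, so pooling is sustained.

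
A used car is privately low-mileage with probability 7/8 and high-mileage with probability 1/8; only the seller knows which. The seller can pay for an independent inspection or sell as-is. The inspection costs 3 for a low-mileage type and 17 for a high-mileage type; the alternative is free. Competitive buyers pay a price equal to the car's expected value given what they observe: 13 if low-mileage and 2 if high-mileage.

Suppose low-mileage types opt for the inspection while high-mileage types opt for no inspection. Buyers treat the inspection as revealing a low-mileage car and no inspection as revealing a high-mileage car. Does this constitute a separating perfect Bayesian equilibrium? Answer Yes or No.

Yes

Under these beliefs, the inspection earns price 13 and no inspection earns price 2.
low-mileage: the inspection nets 13 − 3 = 10; no inspection nets 2. low-mileage prefers the inspection.
high-mileage: the inspection nets 13 − 17 = -4; no inspection nets 2. high-mileage prefers no inspection.
Neither type deviates, so the separating profile is an equilibrium.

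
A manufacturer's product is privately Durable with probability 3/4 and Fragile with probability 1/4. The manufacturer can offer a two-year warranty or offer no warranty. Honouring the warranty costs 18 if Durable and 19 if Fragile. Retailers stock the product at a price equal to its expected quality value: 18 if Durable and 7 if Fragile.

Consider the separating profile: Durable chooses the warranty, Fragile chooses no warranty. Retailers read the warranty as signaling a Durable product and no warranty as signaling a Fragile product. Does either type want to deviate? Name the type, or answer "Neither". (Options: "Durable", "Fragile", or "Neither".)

The warranty pays 18; no warranty pays 7.
Durable: assigned the warranty, nets 18 − 18 = 0; deviating to no warranty nets 7.
Fragile: assigned no warranty, nets 7; deviating to the warranty nets 18 − 19 = -1.
The Durable type gains 7 by deviating.

Durable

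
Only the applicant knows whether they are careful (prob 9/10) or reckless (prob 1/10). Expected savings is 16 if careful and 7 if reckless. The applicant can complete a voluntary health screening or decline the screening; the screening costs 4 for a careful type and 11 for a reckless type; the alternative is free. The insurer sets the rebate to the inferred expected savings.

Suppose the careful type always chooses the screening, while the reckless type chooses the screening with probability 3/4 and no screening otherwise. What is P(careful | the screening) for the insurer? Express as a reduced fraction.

P(the screening) = (9/10)·1 + (1/10)·(3/4) = 39/40.
By Bayes' rule, P(careful | the screening) = (9/10) / (39/40) = 12/13.

12/13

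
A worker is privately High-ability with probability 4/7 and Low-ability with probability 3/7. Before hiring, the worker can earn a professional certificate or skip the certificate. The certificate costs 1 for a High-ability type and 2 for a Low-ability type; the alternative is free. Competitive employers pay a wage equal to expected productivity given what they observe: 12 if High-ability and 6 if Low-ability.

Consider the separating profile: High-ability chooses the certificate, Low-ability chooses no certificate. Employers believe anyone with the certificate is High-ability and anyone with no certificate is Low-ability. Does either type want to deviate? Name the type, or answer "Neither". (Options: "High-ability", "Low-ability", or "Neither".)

The certificate pays 12; no certificate pays 6.
High-ability: assigned the certificate, nets 12 − 1 = 11; deviating to no certificate nets 6.
Low-ability: assigned no certificate, nets 6; deviating to the certificate nets 12 − 2 = 10.
The Low-ability type gains 4 by deviating.

Low-ability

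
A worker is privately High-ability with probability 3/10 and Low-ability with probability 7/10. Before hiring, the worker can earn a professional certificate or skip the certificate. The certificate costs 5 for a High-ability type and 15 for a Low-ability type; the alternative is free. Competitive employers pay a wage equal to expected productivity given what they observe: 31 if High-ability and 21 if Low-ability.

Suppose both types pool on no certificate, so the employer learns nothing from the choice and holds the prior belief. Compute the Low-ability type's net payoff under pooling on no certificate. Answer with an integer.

24

Pooled wage = 3/10·31 + 7/10·21 = 24.
Low-ability pays no cost for no certificate, so net payoff = 24.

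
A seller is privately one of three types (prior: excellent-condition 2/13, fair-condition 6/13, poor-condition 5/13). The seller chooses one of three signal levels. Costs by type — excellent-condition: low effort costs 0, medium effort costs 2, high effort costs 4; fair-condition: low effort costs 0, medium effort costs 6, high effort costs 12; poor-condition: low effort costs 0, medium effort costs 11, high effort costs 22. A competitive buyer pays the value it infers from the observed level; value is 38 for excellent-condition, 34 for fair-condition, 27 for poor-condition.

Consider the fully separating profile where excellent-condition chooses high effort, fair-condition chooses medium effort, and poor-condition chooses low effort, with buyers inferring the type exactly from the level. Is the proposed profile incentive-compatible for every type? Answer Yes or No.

Separating prices: high effort → 38, medium effort → 34, low effort → 27.
excellent-condition (assigned high effort): low effort: 27 − 0 = 27; medium effort: 34 − 2 = 32; high effort: 38 − 4 = 34. excellent-condition stays.
fair-condition (assigned medium effort): low effort: 27 − 0 = 27; medium effort: 34 − 6 = 28; high effort: 38 − 12 = 26. fair-condition stays.
poor-condition (assigned low effort): low effort: 27 − 0 = 27; medium effort: 34 − 11 = 23; high effort: 38 − 22 = 16. poor-condition stays.
Every type prefers its assigned level; separation holds.

Yes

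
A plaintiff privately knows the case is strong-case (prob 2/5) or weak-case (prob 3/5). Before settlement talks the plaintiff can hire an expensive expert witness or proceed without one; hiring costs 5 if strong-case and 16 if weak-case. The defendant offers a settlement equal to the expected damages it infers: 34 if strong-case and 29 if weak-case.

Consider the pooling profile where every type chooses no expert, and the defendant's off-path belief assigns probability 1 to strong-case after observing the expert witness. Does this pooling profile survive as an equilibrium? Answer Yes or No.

On path, the defendant holds the prior and pays 2/5·34 + 3/5·29 = 31. Off path (the expert witness), believing strong-case, it pays 34.
strong-case: no expert nets 31; the expert witness nets 34 − 5 = 29. strong-case stays.
weak-case: no expert nets 31; the expert witness nets 34 − 16 = 18. weak-case stays.
No type deviates, so pooling is sustained.

Yes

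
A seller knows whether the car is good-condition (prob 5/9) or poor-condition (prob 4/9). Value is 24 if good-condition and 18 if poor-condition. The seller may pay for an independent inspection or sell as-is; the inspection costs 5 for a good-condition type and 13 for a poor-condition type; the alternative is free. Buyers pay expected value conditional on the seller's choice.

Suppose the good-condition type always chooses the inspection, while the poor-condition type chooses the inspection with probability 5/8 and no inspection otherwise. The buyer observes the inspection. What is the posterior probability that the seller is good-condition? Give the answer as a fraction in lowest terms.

P(the inspection) = (5/9)·1 + (4/9)·(5/8) = 5/6.
By Bayes' rule, P(good-condition | the inspection) = (5/9) / (5/6) = 2/3.

2/3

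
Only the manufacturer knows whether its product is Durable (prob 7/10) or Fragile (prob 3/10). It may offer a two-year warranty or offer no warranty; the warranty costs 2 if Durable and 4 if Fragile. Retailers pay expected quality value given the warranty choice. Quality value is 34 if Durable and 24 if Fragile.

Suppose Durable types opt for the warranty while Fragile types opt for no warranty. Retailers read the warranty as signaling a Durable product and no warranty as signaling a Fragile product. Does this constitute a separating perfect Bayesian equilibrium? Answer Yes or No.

No

Under these beliefs, the warranty earns price 34 and no warranty earns price 24.
Durable: the warranty nets 34 − 2 = 32; no warranty nets 24. Durable prefers the warranty.
Fragile: the warranty nets 34 − 4 = 30; no warranty nets 24. Fragile would deviate to the warranty.
Fragile has a profitable deviation, so the profile is not an equilibrium.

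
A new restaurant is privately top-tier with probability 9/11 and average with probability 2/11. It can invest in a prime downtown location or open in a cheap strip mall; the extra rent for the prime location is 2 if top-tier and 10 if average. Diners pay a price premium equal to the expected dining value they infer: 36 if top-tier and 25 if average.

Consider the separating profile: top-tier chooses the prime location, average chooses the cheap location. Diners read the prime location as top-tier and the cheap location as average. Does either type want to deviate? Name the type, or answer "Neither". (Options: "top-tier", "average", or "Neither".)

average

The prime location pays 36; the cheap location pays 25.
top-tier: assigned the prime location, nets 36 − 2 = 34; deviating to the cheap location nets 25.
average: assigned the cheap location, nets 25; deviating to the prime location nets 36 − 10 = 26.
The average type gains 1 by deviating.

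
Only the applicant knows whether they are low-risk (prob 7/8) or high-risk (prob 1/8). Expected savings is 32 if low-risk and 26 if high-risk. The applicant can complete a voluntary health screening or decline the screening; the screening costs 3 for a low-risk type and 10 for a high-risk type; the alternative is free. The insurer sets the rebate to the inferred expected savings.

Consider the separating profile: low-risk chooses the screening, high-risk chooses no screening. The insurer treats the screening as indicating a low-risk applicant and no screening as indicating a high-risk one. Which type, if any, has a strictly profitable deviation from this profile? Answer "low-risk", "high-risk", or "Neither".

The screening pays 32; no screening pays 26.
low-risk: assigned the screening, nets 32 − 3 = 29; deviating to no screening nets 26.
high-risk: assigned no screening, nets 26; deviating to the screening nets 32 − 10 = 22.
Both types strictly prefer their assigned action; no profitable deviation.

Neither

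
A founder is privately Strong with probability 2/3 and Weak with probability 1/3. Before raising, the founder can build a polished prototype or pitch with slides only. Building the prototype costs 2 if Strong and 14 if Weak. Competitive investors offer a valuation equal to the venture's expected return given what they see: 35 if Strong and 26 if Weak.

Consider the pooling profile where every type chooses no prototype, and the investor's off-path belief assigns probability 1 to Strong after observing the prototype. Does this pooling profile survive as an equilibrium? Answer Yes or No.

No

On path, the investor holds the prior and pays 2/3·35 + 1/3·26 = 32. Off path (the prototype), believing Strong, it pays 35.
Strong: no prototype nets 32; the prototype nets 35 − 2 = 33. Strong would deviate.
Weak: no prototype nets 32; the prototype nets 35 − 14 = 21. Weak stays.
A type deviates, so pooling fails.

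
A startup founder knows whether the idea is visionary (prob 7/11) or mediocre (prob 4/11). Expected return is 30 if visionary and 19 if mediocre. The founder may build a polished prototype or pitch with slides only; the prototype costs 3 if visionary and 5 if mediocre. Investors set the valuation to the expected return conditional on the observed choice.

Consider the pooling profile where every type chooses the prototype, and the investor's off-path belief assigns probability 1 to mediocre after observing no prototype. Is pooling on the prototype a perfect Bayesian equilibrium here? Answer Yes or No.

On path, the investor holds the prior and pays 7/11·30 + 4/11·19 = 26. Off path (no prototype), believing mediocre, it pays 19.
visionary: the prototype nets 26 − 3 = 23; no prototype nets 19. visionary stays.
mediocre: the prototype nets 26 − 5 = 21; no prototype nets 19. mediocre stays.
No type deviates, so pooling is sustained.

Yes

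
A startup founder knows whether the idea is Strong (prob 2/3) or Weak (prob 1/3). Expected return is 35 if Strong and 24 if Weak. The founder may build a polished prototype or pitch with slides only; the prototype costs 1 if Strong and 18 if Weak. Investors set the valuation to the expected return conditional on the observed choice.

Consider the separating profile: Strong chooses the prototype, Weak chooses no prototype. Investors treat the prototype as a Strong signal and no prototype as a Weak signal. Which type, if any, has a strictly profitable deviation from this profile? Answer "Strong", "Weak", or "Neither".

Neither

The prototype pays 35; no prototype pays 24.
Strong: assigned the prototype, nets 35 − 1 = 34; deviating to no prototype nets 24.
Weak: assigned no prototype, nets 24; deviating to the prototype nets 35 − 18 = 17.
Both types strictly prefer their assigned action; no profitable deviation.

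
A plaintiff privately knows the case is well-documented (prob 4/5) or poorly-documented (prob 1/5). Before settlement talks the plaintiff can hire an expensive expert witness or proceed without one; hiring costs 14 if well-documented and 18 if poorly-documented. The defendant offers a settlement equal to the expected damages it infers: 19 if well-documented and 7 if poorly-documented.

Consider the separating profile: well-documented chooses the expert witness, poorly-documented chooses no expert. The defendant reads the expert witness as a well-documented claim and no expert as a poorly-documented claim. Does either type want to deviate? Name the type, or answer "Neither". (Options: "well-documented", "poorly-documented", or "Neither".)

well-documented

The expert witness pays 19; no expert pays 7.
well-documented: assigned the expert witness, nets 19 − 14 = 5; deviating to no expert nets 7.
poorly-documented: assigned no expert, nets 7; deviating to the expert witness nets 19 − 18 = 1.
The well-documented type gains 2 by deviating.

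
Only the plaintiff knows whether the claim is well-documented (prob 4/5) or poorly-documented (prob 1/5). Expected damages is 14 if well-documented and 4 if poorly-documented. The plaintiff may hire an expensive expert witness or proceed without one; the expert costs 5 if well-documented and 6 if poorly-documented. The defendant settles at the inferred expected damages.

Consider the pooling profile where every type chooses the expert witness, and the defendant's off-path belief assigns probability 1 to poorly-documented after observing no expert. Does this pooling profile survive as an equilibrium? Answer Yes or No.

On path, the defendant holds the prior and pays 4/5·14 + 1/5·4 = 12. Off path (no expert), believing poorly-documented, it pays 4.
well-documented: the expert witness nets 12 − 5 = 7; no expert nets 4. well-documented stays.
poorly-documented: the expert witness nets 12 − 6 = 6; no expert nets 4. poorly-documented stays.
No type deviates, so pooling is sustained.

Yes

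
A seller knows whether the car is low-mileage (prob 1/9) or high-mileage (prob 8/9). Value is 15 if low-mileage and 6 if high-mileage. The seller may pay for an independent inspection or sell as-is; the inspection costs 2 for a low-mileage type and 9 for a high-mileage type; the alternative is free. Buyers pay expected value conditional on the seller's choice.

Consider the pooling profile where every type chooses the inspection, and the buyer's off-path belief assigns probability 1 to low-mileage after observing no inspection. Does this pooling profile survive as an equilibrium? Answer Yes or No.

No

On path, the buyer holds the prior and pays 1/9·15 + 8/9·6 = 7. Off path (no inspection), believing low-mileage, it pays 15.
low-mileage: the inspection nets 7 − 2 = 5; no inspection nets 15. low-mileage would deviate.
high-mileage: the inspection nets 7 − 9 = -2; no inspection nets 15. high-mileage would deviate.
A type deviates, so pooling fails.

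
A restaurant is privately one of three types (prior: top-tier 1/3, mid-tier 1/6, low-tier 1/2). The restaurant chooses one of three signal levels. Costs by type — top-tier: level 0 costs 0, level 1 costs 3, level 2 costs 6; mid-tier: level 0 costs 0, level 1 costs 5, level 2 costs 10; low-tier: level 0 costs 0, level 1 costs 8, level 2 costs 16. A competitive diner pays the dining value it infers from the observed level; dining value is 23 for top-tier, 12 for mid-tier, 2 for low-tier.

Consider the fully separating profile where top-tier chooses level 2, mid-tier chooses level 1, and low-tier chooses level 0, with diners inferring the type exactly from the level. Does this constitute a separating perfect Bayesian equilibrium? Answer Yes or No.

No

Separating price premiums: level 2 → 23, level 1 → 12, level 0 → 2.
top-tier (assigned level 2): level 0: 2 − 0 = 2; level 1: 12 − 3 = 9; level 2: 23 − 6 = 17. top-tier stays.
mid-tier (assigned level 1): level 0: 2 − 0 = 2; level 1: 12 − 5 = 7; level 2: 23 − 10 = 13. mid-tier prefers level 2.
low-tier (assigned level 0): level 0: 2 − 0 = 2; level 1: 12 − 8 = 4; level 2: 23 − 16 = 7. low-tier prefers level 2.
At least one type deviates; the separating profile fails.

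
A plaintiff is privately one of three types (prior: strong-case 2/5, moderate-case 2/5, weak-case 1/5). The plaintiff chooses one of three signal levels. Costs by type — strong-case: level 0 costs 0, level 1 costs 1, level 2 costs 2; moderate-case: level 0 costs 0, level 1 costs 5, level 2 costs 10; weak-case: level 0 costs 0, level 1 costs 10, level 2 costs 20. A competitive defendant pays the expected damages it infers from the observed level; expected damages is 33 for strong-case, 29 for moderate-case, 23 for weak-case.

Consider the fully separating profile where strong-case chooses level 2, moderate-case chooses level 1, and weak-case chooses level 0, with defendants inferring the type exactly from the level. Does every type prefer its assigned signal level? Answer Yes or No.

Yes

Separating settlements: level 2 → 33, level 1 → 29, level 0 → 23.
strong-case (assigned level 2): level 0: 23 − 0 = 23; level 1: 29 − 1 = 28; level 2: 33 − 2 = 31. strong-case stays.
moderate-case (assigned level 1): level 0: 23 − 0 = 23; level 1: 29 − 5 = 24; level 2: 33 − 10 = 23. moderate-case stays.
weak-case (assigned level 0): level 0: 23 − 0 = 23; level 1: 29 − 10 = 19; level 2: 33 − 20 = 13. weak-case stays.
Every type prefers its assigned level; separation holds.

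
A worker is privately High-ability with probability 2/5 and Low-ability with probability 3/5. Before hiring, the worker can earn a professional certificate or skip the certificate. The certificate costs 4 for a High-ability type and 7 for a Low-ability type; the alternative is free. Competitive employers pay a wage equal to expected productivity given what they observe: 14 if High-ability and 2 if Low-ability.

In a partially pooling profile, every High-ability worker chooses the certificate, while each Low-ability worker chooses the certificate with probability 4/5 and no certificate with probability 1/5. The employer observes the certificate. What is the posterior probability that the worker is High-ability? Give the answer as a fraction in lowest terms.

P(the certificate) = (2/5)·1 + (3/5)·(4/5) = 22/25.
By Bayes' rule, P(High-ability | the certificate) = (2/5) / (22/25) = 5/11.

5/11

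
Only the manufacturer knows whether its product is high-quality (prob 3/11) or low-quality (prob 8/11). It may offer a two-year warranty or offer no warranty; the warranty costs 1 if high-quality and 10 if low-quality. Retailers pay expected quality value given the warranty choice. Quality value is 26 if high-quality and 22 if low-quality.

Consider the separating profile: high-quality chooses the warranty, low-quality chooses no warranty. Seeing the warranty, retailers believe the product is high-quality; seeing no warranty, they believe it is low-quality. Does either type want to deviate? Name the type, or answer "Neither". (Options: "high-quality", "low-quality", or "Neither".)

The warranty pays 26; no warranty pays 22.
high-quality: assigned the warranty, nets 26 − 1 = 25; deviating to no warranty nets 22.
low-quality: assigned no warranty, nets 22; deviating to the warranty nets 26 − 10 = 16.
Both types strictly prefer their assigned action; no profitable deviation.

Neither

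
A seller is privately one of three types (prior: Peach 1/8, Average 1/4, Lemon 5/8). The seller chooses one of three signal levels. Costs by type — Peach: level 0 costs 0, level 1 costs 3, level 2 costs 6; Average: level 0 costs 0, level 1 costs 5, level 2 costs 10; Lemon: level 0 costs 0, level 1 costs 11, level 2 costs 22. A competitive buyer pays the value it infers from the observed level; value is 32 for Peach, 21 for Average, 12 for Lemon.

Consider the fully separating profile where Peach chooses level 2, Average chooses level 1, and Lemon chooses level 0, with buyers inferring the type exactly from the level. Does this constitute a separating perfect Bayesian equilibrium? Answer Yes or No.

No

Separating prices: level 2 → 32, level 1 → 21, level 0 → 12.
Peach (assigned level 2): level 0: 12 − 0 = 12; level 1: 21 − 3 = 18; level 2: 32 − 6 = 26. Peach stays.
Average (assigned level 1): level 0: 12 − 0 = 12; level 1: 21 − 5 = 16; level 2: 32 − 10 = 22. Average prefers level 2.
Lemon (assigned level 0): level 0: 12 − 0 = 12; level 1: 21 − 11 = 10; level 2: 32 − 22 = 10. Lemon stays.
At least one type deviates; the separating profile fails.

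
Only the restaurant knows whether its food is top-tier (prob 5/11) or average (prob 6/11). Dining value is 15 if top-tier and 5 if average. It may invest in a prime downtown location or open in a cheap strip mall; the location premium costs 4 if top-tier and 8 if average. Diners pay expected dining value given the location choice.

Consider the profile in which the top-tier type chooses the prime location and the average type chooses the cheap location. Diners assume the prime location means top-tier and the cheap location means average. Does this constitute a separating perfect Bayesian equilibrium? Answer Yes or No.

Under these beliefs, the prime location earns price premium 15 and the cheap location earns price premium 5.
top-tier: the prime location nets 15 − 4 = 11; the cheap location nets 5. top-tier prefers the prime location.
average: the prime location nets 15 − 8 = 7; the cheap location nets 5. average would deviate to the prime location.
average has a profitable deviation, so the profile is not an equilibrium.

No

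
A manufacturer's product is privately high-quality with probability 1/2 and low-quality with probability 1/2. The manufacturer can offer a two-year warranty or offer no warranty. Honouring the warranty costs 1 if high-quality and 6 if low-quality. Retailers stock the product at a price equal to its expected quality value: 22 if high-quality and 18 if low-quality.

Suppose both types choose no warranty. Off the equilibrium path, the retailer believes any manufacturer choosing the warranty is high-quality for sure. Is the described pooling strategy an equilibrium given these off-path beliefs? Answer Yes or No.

On path, the retailer holds the prior and pays 1/2·22 + 1/2·18 = 20. Off path (the warranty), believing high-quality, it pays 22.
high-quality: no warranty nets 20; the warranty nets 22 − 1 = 21. high-quality would deviate.
low-quality: no warranty nets 20; the warranty nets 22 − 6 = 16. low-quality stays.
A type deviates, so pooling fails.

No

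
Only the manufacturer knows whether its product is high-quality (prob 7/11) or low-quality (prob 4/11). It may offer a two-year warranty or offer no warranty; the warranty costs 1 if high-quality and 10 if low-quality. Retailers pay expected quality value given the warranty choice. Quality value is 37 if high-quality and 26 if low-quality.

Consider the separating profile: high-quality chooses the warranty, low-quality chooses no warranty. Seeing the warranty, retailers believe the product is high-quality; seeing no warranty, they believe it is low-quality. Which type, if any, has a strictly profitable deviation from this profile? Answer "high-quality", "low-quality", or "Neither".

low-quality

The warranty pays 37; no warranty pays 26.
high-quality: assigned the warranty, nets 37 − 1 = 36; deviating to no warranty nets 26.
low-quality: assigned no warranty, nets 26; deviating to the warranty nets 37 − 10 = 27.
The low-quality type gains 1 by deviating.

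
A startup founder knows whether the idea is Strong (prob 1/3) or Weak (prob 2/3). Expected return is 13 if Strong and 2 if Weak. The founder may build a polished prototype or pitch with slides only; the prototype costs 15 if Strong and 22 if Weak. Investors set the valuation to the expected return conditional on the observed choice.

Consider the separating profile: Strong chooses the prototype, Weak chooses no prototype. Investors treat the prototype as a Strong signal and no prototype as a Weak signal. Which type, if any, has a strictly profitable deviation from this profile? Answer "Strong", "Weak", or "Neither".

The prototype pays 13; no prototype pays 2.
Strong: assigned the prototype, nets 13 − 15 = -2; deviating to no prototype nets 2.
Weak: assigned no prototype, nets 2; deviating to the prototype nets 13 − 22 = -9.
The Strong type gains 4 by deviating.

Strong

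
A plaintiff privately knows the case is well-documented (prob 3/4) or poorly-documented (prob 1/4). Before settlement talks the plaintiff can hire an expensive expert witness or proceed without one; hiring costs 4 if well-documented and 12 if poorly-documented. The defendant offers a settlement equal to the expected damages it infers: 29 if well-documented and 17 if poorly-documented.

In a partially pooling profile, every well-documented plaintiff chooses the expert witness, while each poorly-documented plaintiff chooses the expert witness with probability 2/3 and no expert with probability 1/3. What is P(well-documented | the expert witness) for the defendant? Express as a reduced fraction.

P(the expert witness) = (3/4)·1 + (1/4)·(2/3) = 11/12.
By Bayes' rule, P(well-documented | the expert witness) = (3/4) / (11/12) = 9/11.

9/11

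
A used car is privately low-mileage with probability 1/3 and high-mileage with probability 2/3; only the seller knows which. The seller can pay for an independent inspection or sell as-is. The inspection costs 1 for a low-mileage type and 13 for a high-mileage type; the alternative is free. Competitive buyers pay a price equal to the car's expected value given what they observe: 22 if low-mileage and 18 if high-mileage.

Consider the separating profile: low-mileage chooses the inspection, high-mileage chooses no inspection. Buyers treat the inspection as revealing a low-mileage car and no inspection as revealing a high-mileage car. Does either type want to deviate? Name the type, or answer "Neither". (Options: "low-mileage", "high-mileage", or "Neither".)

The inspection pays 22; no inspection pays 18.
low-mileage: assigned the inspection, nets 22 − 1 = 21; deviating to no inspection nets 18.
high-mileage: assigned no inspection, nets 18; deviating to the inspection nets 22 − 13 = 9.
Both types strictly prefer their assigned action; no profitable deviation.

Neither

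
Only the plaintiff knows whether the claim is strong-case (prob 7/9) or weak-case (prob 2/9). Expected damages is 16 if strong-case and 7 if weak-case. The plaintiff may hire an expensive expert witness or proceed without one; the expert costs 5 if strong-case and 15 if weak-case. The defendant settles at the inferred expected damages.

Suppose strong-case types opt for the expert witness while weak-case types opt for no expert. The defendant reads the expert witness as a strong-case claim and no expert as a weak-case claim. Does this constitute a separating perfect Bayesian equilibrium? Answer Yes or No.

Under these beliefs, the expert witness earns settlement 16 and no expert earns settlement 7.
strong-case: the expert witness nets 16 − 5 = 11; no expert nets 7. strong-case prefers the expert witness.
weak-case: the expert witness nets 16 − 15 = 1; no expert nets 7. weak-case prefers no expert.
Neither type deviates, so the separating profile is an equilibrium.

Yes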